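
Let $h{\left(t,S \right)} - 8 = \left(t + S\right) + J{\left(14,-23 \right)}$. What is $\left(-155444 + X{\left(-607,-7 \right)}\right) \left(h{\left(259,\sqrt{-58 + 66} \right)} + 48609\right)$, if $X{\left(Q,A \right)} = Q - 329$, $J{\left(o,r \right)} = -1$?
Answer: $-7643072500 - 312760 \sqrt{2} \approx -7.6435 \cdot 10^{9}$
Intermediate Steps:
$X{\left(Q,A \right)} = -329 + Q$ ($X{\left(Q,A \right)} = Q - 329 = -329 + Q$)
$h{\left(t,S \right)} = 7 + S + t$ ($h{\left(t,S \right)} = 8 - \left(1 - S - t\right) = 8 + \left(-1 + S + t\right) = 7 + S + t$)
$\left(-155444 + X{\left(-607,-7 \right)}\right) \left(h{\left(259,\sqrt{-58 + 66} \right)} + 48609\right) = \left(-155444 - 936\right) \left(\left(7 + \sqrt{-58 + 66} + 259\right) + 48609\right) = \left(-155444 - 936\right) \left(\left(7 + \sqrt{8} + 259\right) + 48609\right) = - 156380 \left(\left(7 + 2 \sqrt{2} + 259\right) + 48609\right) = - 156380 \left(\left(266 + 2 \sqrt{2}\right) + 48609\right) = - 156380 \left(48875 + 2 \sqrt{2}\right) = -7643072500 - 312760 \sqrt{2}$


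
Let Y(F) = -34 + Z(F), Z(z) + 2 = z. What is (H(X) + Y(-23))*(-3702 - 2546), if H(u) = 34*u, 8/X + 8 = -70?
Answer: 15226376/39 ≈ 3.9042e+5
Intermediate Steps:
X = -4/39 (X = 8/(-8 - 70) = 8/(-78) = 8*(-1/78) = -4/39 ≈ -0.10256)
Z(z) = -2 + z
Y(F) = -36 + F (Y(F) = -34 + (-2 + F) = -36 + F)
(H(X) + Y(-23))*(-3702 - 2546) = (34*(-4/39) + (-36 - 23))*(-3702 - 2546) = (-136/39 - 59)*(-6248) = -2437/39*(-6248) = 15226376/39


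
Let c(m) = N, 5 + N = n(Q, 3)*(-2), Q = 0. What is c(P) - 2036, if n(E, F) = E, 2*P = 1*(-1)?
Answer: -2041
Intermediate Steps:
P = -1/2 (P = (1*(-1))/2 = (1/2)*(-1) = -1/2 ≈ -0.50000)
N = -5 (N = -5 + 0*(-2) = -5 + 0 = -5)
c(m) = -5
c(P) - 2036 = -5 - 2036 = -2041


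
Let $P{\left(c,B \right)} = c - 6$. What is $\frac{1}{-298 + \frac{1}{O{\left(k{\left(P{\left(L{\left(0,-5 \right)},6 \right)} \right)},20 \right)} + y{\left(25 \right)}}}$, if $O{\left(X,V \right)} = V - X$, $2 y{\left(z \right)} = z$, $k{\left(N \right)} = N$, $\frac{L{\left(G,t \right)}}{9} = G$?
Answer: $- \frac{77}{22944} \approx -0.003356$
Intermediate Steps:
$L{\left(G,t \right)} = 9 G$
$P{\left(c,B \right)} = -6 + c$ ($P{\left(c,B \right)} = c - 6 = -6 + c$)
$y{\left(z \right)} = \frac{z}{2}$
$\frac{1}{-298 + \frac{1}{O{\left(k{\left(P{\left(L{\left(0,-5 \right)},6 \right)} \right)},20 \right)} + y{\left(25 \right)}}} = \frac{1}{-298 + \frac{1}{\left(20 - \left(-6 + 9 \cdot 0\right)\right) + \frac{1}{2} \cdot 25}} = \frac{1}{-298 + \frac{1}{\left(20 - \left(-6 + 0\right)\right) + \frac{25}{2}}} = \frac{1}{-298 + \frac{1}{\left(20 - -6\right) + \frac{25}{2}}} = \frac{1}{-298 + \frac{1}{\left(20 + 6\right) + \frac{25}{2}}} = \frac{1}{-298 + \frac{1}{26 + \frac{25}{2}}} = \frac{1}{-298 + \frac{1}{\frac{77}{2}}} = \frac{1}{-298 + \frac{2}{77}} = \frac{1}{- \frac{22944}{77}} = - \frac{77}{22944}$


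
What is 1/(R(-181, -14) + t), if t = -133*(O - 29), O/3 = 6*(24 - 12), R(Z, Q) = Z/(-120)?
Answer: -120/2984339 ≈ -4.0210e-5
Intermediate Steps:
R(Z, Q) = -Z/120 (R(Z, Q) = Z*(-1/120) = -Z/120)
O = 216 (O = 3*(6*(24 - 12)) = 3*(6*12) = 3*72 = 216)
t = -24871 (t = -133*(216 - 29) = -133*187 = -24871)
1/(R(-181, -14) + t) = 1/(-1/120*(-181) - 24871) = 1/(181/120 - 24871) = 1/(-2984339/120) = -120/2984339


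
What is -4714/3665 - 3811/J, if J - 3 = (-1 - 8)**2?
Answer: -14363291/307860 ≈ -46.655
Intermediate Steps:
J = 84 (J = 3 + (-1 - 8)**2 = 3 + (-9)**2 = 3 + 81 = 84)
-4714/3665 - 3811/J = -4714/3665 - 3811/84 = -14363291/307860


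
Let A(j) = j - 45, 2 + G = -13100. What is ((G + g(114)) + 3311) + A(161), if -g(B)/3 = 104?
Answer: -9987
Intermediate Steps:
G = -13102 (G = -2 - 13100 = -13102)
g(B) = -312 (g(B) = -3*104 = -312)
A(j) = -45 + j
((G + g(114)) + 3311) + A(161) = ((-13102 - 312) + 3311) + (-45 + 161) = (-13414 + 3311) + 116 = -10103 + 116 = -9987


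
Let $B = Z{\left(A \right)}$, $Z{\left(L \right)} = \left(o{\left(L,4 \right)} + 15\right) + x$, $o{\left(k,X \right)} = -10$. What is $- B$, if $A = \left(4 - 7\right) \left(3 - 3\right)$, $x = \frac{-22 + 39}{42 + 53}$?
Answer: $- \frac{492}{95} \approx -5.1789$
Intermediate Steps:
$x = \frac{17}{95} \approx 0.17895$
$A = 0$ ($A = - 3 \left(3 - 3\right) = \left(-3\right) 0 = 0$)
$Z{\left(L \right)} = \frac{492}{95}$ ($Z{\left(L \right)} = \left(-10 + 15\right) + \frac{17}{95} = 5 + \frac{17}{95} = \frac{492}{95}$)
$B = \frac{492}{95} \approx 5.1789$
$- B = \left(-1\right) \frac{492}{95} = - \frac{492}{95}$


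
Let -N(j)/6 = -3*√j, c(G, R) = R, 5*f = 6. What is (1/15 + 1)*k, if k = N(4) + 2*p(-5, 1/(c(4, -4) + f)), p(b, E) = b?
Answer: 416/15 ≈ 27.733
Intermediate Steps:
f = 6/5 (f = (⅕)*6 = 6/5 ≈ 1.2000)
N(j) = 18*√j (N(j) = -(-18)*√j = 18*√j)
k = 26 (k = 18*√4 + 2*(-5) = 18*2 - 10 = 36 - 10 = 26)
(1/15 + 1)*k = (1/15 + 1)*26 = (16/15)*26 = 416/15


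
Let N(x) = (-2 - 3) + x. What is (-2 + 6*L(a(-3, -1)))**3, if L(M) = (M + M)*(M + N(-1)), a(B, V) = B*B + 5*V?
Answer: -941192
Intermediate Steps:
a(B, V) = B**2 + 5*V
N(x) = -5 + x
L(M) = 2*M*(-6 + M) (L(M) = (M + M)*(M + (-5 - 1)) = (2*M)*(M - 6) = (2*M)*(-6 + M) = 2*M*(-6 + M))
(-2 + 6*L(a(-3, -1)))**3 = (-2 + 6*(2*((-3)**2 + 5*(-1))*(-6 + ((-3)**2 + 5*(-1)))))**3 = (-2 + 6*(2*(9 - 5)*(-6 + (9 - 5))))**3 = (-2 + 6*(2*4*(-6 + 4)))**3 = (-2 + 6*(2*4*(-2)))**3 = (-2 + 6*(-16))**3 = (-2 - 96)**3 = (-98)**3 = -941192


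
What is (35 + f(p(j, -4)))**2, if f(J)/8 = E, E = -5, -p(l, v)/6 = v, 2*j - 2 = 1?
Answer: 25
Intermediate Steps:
j = 3/2 (j = 1 + (1/2)*1 = 1 + 1/2 = 3/2 ≈ 1.5000)
p(l, v) = -6*v
f(J) = -40 (f(J) = 8*(-5) = -40)
(35 + f(p(j, -4)))**2 = (35 - 40)**2 = (-5)**2 = 25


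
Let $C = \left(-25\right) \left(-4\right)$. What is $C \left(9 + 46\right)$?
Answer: $5500$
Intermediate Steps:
$C = 100$
$C \left(9 + 46\right) = 100 \left(9 + 46\right) = 100 \cdot 55 = 5500$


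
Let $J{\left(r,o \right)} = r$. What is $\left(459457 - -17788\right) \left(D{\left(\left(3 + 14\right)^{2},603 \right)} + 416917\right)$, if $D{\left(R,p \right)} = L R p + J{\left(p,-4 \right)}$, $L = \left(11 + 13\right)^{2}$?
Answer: $48104058675440$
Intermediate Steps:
$L = 576$ ($L = 24^{2} = 576$)
$D{\left(R,p \right)} = p + 576 R p$ ($D{\left(R,p \right)} = 576 R p + p = p + 576 R p$)
$\left(459457 - -17788\right) \left(D{\left(\left(3 + 14\right)^{2},603 \right)} + 416917\right) = \left(459457 - -17788\right) \left(603 \left(1 + 576 \left(3 + 14\right)^{2}\right) + 416917\right) = \left(459457 + \left(-195410 + 213198\right)\right) \left(603 \left(1 + 576 \cdot 17^{2}\right) + 416917\right) = \left(459457 + 17788\right) \left(603 \left(1 + 576 \cdot 289\right) + 416917\right) = 477245 \left(603 \left(1 + 166464\right) + 416917\right) = 477245 \left(603 \cdot 166465 + 416917\right) = 477245 \left(100378395 + 416917\right) = 477245 \cdot 100795312 = 48104058675440$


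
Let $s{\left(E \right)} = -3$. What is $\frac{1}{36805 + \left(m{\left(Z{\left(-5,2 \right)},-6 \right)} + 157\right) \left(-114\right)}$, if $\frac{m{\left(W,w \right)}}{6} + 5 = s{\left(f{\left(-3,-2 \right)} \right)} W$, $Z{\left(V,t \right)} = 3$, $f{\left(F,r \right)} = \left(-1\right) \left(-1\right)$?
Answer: $\frac{1}{28483} \approx 3.5109 \cdot 10^{-5}$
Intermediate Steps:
$f{\left(F,r \right)} = 1$
$m{\left(W,w \right)} = -30 - 18 W$ ($m{\left(W,w \right)} = -30 + 6 \left(- 3 W\right) = -30 - 18 W$)
$\frac{1}{36805 + \left(m{\left(Z{\left(-5,2 \right)},-6 \right)} + 157\right) \left(-114\right)} = \frac{1}{36805 + \left(\left(-30 - 54\right) + 157\right) \left(-114\right)} = \frac{1}{36805 + \left(-84 + 157\right) \left(-114\right)} = \frac{1}{36805 + 73 \left(-114\right)} = \frac{1}{36805 - 8322} = \frac{1}{28483}$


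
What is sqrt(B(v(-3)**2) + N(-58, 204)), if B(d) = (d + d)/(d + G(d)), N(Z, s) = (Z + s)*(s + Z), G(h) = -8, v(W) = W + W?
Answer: sqrt(1044610)/7 ≈ 146.01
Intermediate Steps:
v(W) = 2*W
N(Z, s) = (Z + s)**2 (N(Z, s) = (Z + s)*(Z + s) = (Z + s)**2)
B(d) = 2*d/(-8 + d) (B(d) = (d + d)/(d - 8) = (2*d)/(-8 + d) = 2*d/(-8 + d))
sqrt(B(v(-3)**2) + N(-58, 204)) = sqrt(2*(2*(-3))**2/(-8 + (2*(-3))**2) + (-58 + 204)**2) = sqrt(2*(-6)**2/(-8 + (-6)**2) + 146**2) = sqrt(2*36/(-8 + 36) + 21316) = sqrt(2*36/28 + 21316) = sqrt(2*36*(1/28) + 21316) = sqrt(18/7 + 21316) = sqrt(149230/7) = sqrt(1044610)/7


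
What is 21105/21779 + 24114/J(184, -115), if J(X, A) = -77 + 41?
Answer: -87403171/130674 ≈ -668.86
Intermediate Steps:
J(X, A) = -36
21105/21779 + 24114/J(184, -115) = 21105/21779 + 24114/(-36) = 21105*(1/21779) + 24114*(-1/36) = 21105/21779 - 4019/6 = -87403171/130674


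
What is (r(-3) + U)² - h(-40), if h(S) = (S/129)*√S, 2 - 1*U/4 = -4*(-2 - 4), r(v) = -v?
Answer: 7225 + 80*I*√10/129 ≈ 7225.0 + 1.9611*I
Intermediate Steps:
U = -88 (U = 8 - (-16)*(-2 - 4) = 8 - (-16)*(-6) = 8 - 4*24 = 8 - 96 = -88)
h(S) = S^(3/2)/129 (h(S) = (S*(1/129))*√S = (S/129)*√S = S^(3/2)/129)
(r(-3) + U)² - h(-40) = (-1*(-3) - 88)² - (-40)^(3/2)/129 = (3 - 88)² - (-80*I*√10)/129 = (-85)² - (-80)*I*√10/129 = 7225 + 80*I*√10/129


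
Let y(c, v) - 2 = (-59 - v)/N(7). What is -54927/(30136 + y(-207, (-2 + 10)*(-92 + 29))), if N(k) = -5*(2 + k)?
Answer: -494343/271153 ≈ -1.8231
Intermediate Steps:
N(k) = -10 - 5*k
y(c, v) = 149/45 + v/45 (y(c, v) = 2 + (-59 - v)/(-10 - 5*7) = 2 + (-59 - v)/(-10 - 35) = 2 + (-59 - v)/(-45) = 2 + (-59 - v)*(-1/45) = 2 + (59/45 + v/45) = 149/45 + v/45)
-54927/(30136 + y(-207, (-2 + 10)*(-92 + 29))) = -54927/(30136 + (149/45 + ((-2 + 10)*(-92 + 29))/45)) = -54927/(30136 + (149/45 + (8*(-63))/45)) = -54927/(30136 + (149/45 + (1/45)*(-504))) = -54927/(30136 + (149/45 - 56/5)) = -54927/(30136 - 71/9) = -54927/271153/9 = -54927*9/271153 = -494343/271153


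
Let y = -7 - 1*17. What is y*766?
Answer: -18384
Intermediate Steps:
y = -24 (y = -7 - 17 = -24)
y*766 = -24*766 = -18384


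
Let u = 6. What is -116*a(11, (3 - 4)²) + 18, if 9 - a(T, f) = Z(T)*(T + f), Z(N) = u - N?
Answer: -7986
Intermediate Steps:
Z(N) = 6 - N
a(T, f) = 9 - (6 - T)*(T + f)
-116*a(11, (3 - 4)²) + 18 = -116*(9 + 11*(-6 + 11) + (3 - 4)²*(-6 + 11)) + 18 = -116*(9 + 11*5 + (-1)²*5) + 18 = -116*(9 + 55 + 1*5) + 18 = -116*(9 + 55 + 5) + 18 = -116*69 + 18 = -8004 + 18 = -7986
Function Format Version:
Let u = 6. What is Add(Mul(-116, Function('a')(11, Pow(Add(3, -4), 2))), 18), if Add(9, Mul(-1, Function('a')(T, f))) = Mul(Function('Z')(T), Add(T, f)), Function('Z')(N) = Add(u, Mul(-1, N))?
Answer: -7986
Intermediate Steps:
Function('Z')(N) = Add(6, Mul(-1, N))
Function('a')(T, f) = Add(9, Mul(-1, Add(6, Mul(-1, T)), Add(T, f))) (Function('a')(T, f) = Add(9, Mul(-1, Mul(Add(6, Mul(-1, T)), Add(T, f)))) = Add(9, Mul(-1, Add(6, Mul(-1, T)), Add(T, f))))
Add(Mul(-116, Function('a')(11, Pow(Add(3, -4), 2))), 18) = Add(Mul(-116, Add(9, Mul(11, Add(-6, 11)), Mul(Pow(Add(3, -4), 2), Add(-6, 11)))), 18) = Add(Mul(-116, Add(9, Mul(11, 5), Mul(Pow(-1, 2), 5))), 18) = Add(Mul(-116, Add(9, 55, Mul(1, 5))), 18) = Add(Mul(-116, Add(9, 55, 5)), 18) = Add(Mul(-116, 69), 18) = Add(-8004, 18) = -7986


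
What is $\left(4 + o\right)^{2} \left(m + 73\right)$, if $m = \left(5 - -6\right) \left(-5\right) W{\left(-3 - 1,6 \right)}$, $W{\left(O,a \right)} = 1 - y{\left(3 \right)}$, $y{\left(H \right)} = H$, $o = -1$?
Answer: $1647$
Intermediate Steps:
$W{\left(O,a \right)} = -2$ ($W{\left(O,a \right)} = 1 - 3 = -2$)
$m = 110$ ($m = \left(5 - -6\right) \left(-5\right) \left(-2\right) = \left(5 + 6\right) \left(-5\right) \left(-2\right) = 11 \left(-5\right) \left(-2\right) = \left(-55\right) \left(-2\right) = 110$)
$\left(4 + o\right)^{2} \left(m + 73\right) = \left(4 - 1\right)^{2} \left(110 + 73\right) = 3^{2} \cdot 183 = 9 \cdot 183 = 1647$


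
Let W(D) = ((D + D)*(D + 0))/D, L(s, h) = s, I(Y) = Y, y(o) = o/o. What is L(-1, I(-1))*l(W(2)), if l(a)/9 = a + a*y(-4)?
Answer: -72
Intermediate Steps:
y(o) = 1
W(D) = 2*D (W(D) = ((2*D)*D)/D = (2*D²)/D = 2*D)
l(a) = 18*a (l(a) = 9*(a + a*1) = 9*(a + a) = 9*(2*a) = 18*a)
L(-1, I(-1))*l(W(2)) = -18*2*2 = -18*4 = -1*72 = -72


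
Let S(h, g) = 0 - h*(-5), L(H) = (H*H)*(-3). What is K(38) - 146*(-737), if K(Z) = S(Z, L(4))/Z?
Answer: 107607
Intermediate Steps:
L(H) = -3*H**2 (L(H) = H**2*(-3) = -3*H**2)
S(h, g) = 5*h (S(h, g) = 0 - (-5)*h = 0 + 5*h = 5*h)
K(Z) = 5 (K(Z) = (5*Z)/Z = 5)
K(38) - 146*(-737) = 5 - 146*(-737) = 5 + 107602 = 107607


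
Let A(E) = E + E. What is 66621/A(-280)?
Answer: -66621/560 ≈ -118.97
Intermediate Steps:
A(E) = 2*E
66621/A(-280) = 66621/((2*(-280))) = 66621/(-560) = 66621*(-1/560) = -66621/560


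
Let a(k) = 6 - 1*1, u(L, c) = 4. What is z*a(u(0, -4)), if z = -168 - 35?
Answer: -1015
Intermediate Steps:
z = -203
a(k) = 5 (a(k) = 6 - 1 = 5)
z*a(u(0, -4)) = -203*5 = -1015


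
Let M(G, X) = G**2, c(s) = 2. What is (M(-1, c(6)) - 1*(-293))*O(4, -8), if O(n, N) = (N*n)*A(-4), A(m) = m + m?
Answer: 75264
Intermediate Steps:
A(m) = 2*m
O(n, N) = -8*N*n (O(n, N) = (N*n)*(2*(-4)) = (N*n)*(-8) = -8*N*n)
(M(-1, c(6)) - 1*(-293))*O(4, -8) = ((-1)**2 - 1*(-293))*(-8*(-8)*4) = (1 + 293)*256 = 294*256 = 75264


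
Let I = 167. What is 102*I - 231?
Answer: 16803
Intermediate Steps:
102*I - 231 = 102*167 - 231 = 17034 - 231 = 16803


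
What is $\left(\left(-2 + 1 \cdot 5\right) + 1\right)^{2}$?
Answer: $16$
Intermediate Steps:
$\left(\left(-2 + 1 \cdot 5\right) + 1\right)^{2} = \left(\left(-2 + 5\right) + 1\right)^{2} = \left(3 + 1\right)^{2} = 4^{2} = 16$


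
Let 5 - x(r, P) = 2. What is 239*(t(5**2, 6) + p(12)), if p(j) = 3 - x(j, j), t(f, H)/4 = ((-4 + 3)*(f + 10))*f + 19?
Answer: -818336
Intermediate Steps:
x(r, P) = 3 (x(r, P) = 5 - 1*2 = 5 - 2 = 3)
t(f, H) = 76 + 4*f*(-10 - f) (t(f, H) = 4*(((-4 + 3)*(f + 10))*f + 19) = 4*((-(10 + f))*f + 19) = 4*((-10 - f)*f + 19) = 4*(f*(-10 - f) + 19) = 4*(19 + f*(-10 - f)) = 76 + 4*f*(-10 - f))
p(j) = 0 (p(j) = 3 - 1*3 = 3 - 3 = 0)
239*(t(5**2, 6) + p(12)) = 239*((76 - 40*5**2 - 4*(5**2)**2) + 0) = 239*((76 - 40*25 - 4*25**2) + 0) = 239*((76 - 1000 - 4*625) + 0) = 239*((76 - 1000 - 2500) + 0) = 239*(-3424 + 0) = 239*(-3424) = -818336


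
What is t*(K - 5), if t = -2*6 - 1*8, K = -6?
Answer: 220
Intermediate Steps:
t = -20 (t = -12 - 8 = -20)
t*(K - 5) = -20*(-6 - 5) = -20*(-11) = 220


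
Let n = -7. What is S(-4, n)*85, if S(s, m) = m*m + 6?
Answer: 4675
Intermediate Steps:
S(s, m) = 6 + m² (S(s, m) = m² + 6 = 6 + m²)
S(-4, n)*85 = (6 + (-7)²)*85 = (6 + 49)*85 = 55*85 = 4675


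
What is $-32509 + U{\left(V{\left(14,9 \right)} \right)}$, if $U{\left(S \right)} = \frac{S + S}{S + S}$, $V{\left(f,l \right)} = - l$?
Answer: $-32508$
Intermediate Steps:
$U{\left(S \right)} = 1$ ($U{\left(S \right)} = \frac{2 S}{2 S} = 2 S \frac{1}{2 S} = 1$)
$-32509 + U{\left(V{\left(14,9 \right)} \right)} = -32509 + 1 = -32508$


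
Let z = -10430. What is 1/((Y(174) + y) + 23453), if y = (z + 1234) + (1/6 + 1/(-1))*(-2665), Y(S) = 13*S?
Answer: 6/112439 ≈ 5.3362e-5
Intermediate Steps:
y = -41851/6 (y = (-10430 + 1234) + (1/6 + 1/(-1))*(-2665) = -9196 + (1*(1/6) + 1*(-1))*(-2665) = -9196 + (1/6 - 1)*(-2665) = -9196 - 5/6*(-2665) = -9196 + 13325/6 = -41851/6 ≈ -6975.2)
1/((Y(174) + y) + 23453) = 1/((13*174 - 41851/6) + 23453) = 1/((2262 - 41851/6) + 23453) = 1/(-28279/6 + 23453) = 1/(112439/6) = 6/112439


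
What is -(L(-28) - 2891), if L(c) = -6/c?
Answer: 40471/14 ≈ 2890.8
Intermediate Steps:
-(L(-28) - 2891) = -(-6/(-28) - 2891) = -(-6*(-1/28) - 2891) = -(3/14 - 2891) = -1*(-40471/14) = 40471/14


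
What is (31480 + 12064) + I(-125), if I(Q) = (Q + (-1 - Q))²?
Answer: 43545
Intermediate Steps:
I(Q) = 1 (I(Q) = (-1)² = 1)
(31480 + 12064) + I(-125) = (31480 + 12064) + 1 = 43544 + 1 = 43545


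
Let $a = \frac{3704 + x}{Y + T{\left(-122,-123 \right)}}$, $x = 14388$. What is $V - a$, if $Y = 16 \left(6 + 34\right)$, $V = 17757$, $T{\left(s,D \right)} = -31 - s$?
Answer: $\frac{12962275}{731} \approx 17732.0$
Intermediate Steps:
$Y = 640$ ($Y = 16 \cdot 40 = 640$)
$a = \frac{18092}{731}$ ($a = \frac{3704 + 14388}{640 - -91} = \frac{18092}{640 + \left(-31 + 122\right)} = \frac{18092}{640 + 91} = \frac{18092}{731} \approx 24.75$)
$V - a = 17757 - \frac{18092}{731} = \frac{12962275}{731}$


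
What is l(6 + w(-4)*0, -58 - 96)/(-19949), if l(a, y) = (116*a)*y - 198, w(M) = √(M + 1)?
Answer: 107382/19949 ≈ 5.3828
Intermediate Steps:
w(M) = √(1 + M)
l(a, y) = -198 + 116*a*y (l(a, y) = 116*a*y - 198 = -198 + 116*a*y)
l(6 + w(-4)*0, -58 - 96)/(-19949) = (-198 + 116*(6 + √(1 - 4)*0)*(-58 - 96))/(-19949) = (-198 + 116*(6 + √(-3)*0)*(-154))*(-1/19949) = (-198 + 116*(6 + (I*√3)*0)*(-154))*(-1/19949) = (-198 + 116*(6 + 0)*(-154))*(-1/19949) = (-198 + 116*6*(-154))*(-1/19949) = (-198 - 107184)*(-1/19949) = -107382*(-1/19949) = 107382/19949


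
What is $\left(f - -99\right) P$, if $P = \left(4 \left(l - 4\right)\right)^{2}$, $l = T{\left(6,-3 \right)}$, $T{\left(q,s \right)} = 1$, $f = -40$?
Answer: $8496$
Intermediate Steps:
$l = 1$
$P = 144$ ($P = \left(4 \left(1 - 4\right)\right)^{2} = \left(4 \left(-3\right)\right)^{2} = \left(-12\right)^{2} = 144$)
$\left(f - -99\right) P = \left(-40 - -99\right) 144 = \left(-40 + 99\right) 144 = 59 \cdot 144 = 8496$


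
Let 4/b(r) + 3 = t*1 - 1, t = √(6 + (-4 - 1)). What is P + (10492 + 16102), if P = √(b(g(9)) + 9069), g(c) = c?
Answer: 26594 + √81609/3 ≈ 26689.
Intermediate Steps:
t = 1 (t = √(6 - 5) = √1 = 1)
b(r) = -4/3 (b(r) = 4/(-3 + (1*1 - 1)) = 4/(-3 + (1 - 1)) = 4/(-3 + 0) = 4/(-3) = 4*(-⅓) = -4/3)
P = √81609/3 (P = √(-4/3 + 9069) = √(27203/3) = √81609/3 ≈ 95.224)
P + (10492 + 16102) = √81609/3 + (10492 + 16102) = √81609/3 + 26594 = 26594 + √81609/3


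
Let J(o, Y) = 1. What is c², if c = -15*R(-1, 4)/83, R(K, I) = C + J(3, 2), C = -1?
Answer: 0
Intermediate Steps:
R(K, I) = 0 (R(K, I) = -1 + 1 = 0)
c = 0 (c = -15*0/83 = 0*(1/83) = 0)
c² = 0² = 0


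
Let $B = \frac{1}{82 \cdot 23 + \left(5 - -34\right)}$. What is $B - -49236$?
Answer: $\frac{94779301}{1925} \approx 49236.0$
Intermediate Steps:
$B = \frac{1}{1925}$ ($B = \frac{1}{1886 + \left(5 + 34\right)} = \frac{1}{1886 + 39} = \frac{1}{1925} \approx 0.00051948$)
$B - -49236 = \frac{1}{1925} - -49236 = \frac{1}{1925} + 49236 = \frac{94779301}{1925}$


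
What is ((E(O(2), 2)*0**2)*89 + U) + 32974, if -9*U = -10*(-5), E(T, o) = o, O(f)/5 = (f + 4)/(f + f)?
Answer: 296716/9 ≈ 32968.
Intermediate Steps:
O(f) = 5*(4 + f)/(2*f) (O(f) = 5*((f + 4)/(f + f)) = 5*((4 + f)/((2*f))) = 5*((4 + f)*(1/(2*f))) = 5*((4 + f)/(2*f)) = 5*(4 + f)/(2*f))
U = -50/9 (U = -(-10)*(-5)/9 = -1/9*50 = -50/9 ≈ -5.5556)
((E(O(2), 2)*0**2)*89 + U) + 32974 = ((2*0**2)*89 - 50/9) + 32974 = ((2*0)*89 - 50/9) + 32974 = (0*89 - 50/9) + 32974 = (0 - 50/9) + 32974 = -50/9 + 32974 = 296716/9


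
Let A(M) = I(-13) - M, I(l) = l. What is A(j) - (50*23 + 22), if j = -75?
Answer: -1110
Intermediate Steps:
A(M) = -13 - M
A(j) - (50*23 + 22) = (-13 - 1*(-75)) - (50*23 + 22) = (-13 + 75) - (1150 + 22) = 62 - 1*1172 = 62 - 1172 = -1110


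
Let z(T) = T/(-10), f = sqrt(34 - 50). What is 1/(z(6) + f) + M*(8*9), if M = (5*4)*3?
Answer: 1766865/409 - 100*I/409 ≈ 4320.0 - 0.2445*I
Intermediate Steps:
f = 4*I (f = sqrt(-16) = 4*I ≈ 4.0*I)
z(T) = -T/10 (z(T) = T*(-1/10) = -T/10)
M = 60 (M = 20*3 = 60)
1/(z(6) + f) + M*(8*9) = 1/(-1/10*6 + 4*I) + 60*(8*9) = 1/(-3/5 + 4*I) + 60*72 = 25*(-3/5 - 4*I)/409 + 4320 = 4320 + 25*(-3/5 - 4*I)/409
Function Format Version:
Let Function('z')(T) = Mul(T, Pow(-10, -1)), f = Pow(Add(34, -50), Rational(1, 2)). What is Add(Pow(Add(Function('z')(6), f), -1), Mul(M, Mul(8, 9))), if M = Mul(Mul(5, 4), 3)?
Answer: Add(Rational(1766865, 409), Mul(Rational(-100, 409), I)) ≈ Add(4320.0, Mul(-0.24450, I))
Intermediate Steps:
f = Mul(4, I) (f = Pow(-16, Rational(1, 2)) = Mul(4, I) ≈ Mul(4.0000, I))
Function('z')(T) = Mul(Rational(-1, 10), T) (Function('z')(T) = Mul(T, Rational(-1, 10)) = Mul(Rational(-1, 10), T))
M = 60 (M = Mul(20, 3) = 60)
Add(Pow(Add(Function('z')(6), f), -1), Mul(M, Mul(8, 9))) = Add(Pow(Add(Mul(Rational(-1, 10), 6), Mul(4, I)), -1), Mul(60, Mul(8, 9))) = Add(Pow(Add(Rational(-3, 5), Mul(4, I)), -1), Mul(60, 72)) = Add(Mul(Rational(25, 409), Add(Rational(-3, 5), Mul(-4, I))), 4320) = Add(4320, Mul(Rational(25, 409), Add(Rational(-3, 5), Mul(-4, I))))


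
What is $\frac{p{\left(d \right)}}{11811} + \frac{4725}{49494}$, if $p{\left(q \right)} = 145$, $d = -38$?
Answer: $\frac{20994535}{194857878} \approx 0.10774$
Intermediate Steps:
$\frac{p{\left(d \right)}}{11811} + \frac{4725}{49494} = \frac{145}{11811} + \frac{4725}{49494} = 145 \cdot \frac{1}{11811} + 4725 \cdot \frac{1}{49494} = \frac{145}{11811} + \frac{1575}{16498} = \frac{20994535}{194857878}$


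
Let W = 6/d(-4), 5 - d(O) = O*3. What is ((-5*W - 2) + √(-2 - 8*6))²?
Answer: (64 - 85*I*√2)²/289 ≈ -35.827 - 53.241*I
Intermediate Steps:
d(O) = 5 - 3*O (d(O) = 5 - O*3 = 5 - 3*O)
W = 6/17 (W = 6/(5 - 3*(-4)) = 6/(5 + 12) = 6/17 ≈ 0.35294)
((-5*W - 2) + √(-2 - 8*6))² = ((-5*6/17 - 2) + √(-2 - 8*6))² = ((-30/17 - 2) + √(-2 - 48))² = (-64/17 + √(-50))² = (-64/17 + 5*I*√2)²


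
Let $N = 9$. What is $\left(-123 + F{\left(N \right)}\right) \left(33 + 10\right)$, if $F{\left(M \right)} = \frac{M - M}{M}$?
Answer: $-5289$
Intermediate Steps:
$F{\left(M \right)} = 0$ ($F{\left(M \right)} = \frac{0}{M} = 0$)
$\left(-123 + F{\left(N \right)}\right) \left(33 + 10\right) = \left(-123 + 0\right) \left(33 + 10\right) = \left(-123\right) 43 = -5289$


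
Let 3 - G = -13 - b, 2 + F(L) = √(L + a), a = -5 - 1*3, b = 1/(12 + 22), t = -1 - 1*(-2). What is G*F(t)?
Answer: -545/17 + 545*I*√7/34 ≈ -32.059 + 42.41*I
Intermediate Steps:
t = 1 (t = -1 + 2 = 1)
b = 1/34 ≈ 0.029412
a = -8 (a = -5 - 3 = -8)
F(L) = -2 + √(-8 + L) (F(L) = -2 + √(L - 8) = -2 + √(-8 + L))
G = 545/34 (G = 3 - (-13 - 1*1/34) = 3 - (-13 - 1/34) = 3 - 1*(-443/34) = 3 + 443/34 = 545/34 ≈ 16.029)
G*F(t) = 545*(-2 + √(-8 + 1))/34 = 545*(-2 + √(-7))/34 = 545*(-2 + I*√7)/34 = -545/17 + 545*I*√7/34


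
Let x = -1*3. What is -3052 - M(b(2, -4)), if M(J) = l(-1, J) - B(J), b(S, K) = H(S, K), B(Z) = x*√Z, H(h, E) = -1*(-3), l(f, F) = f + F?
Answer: -3054 - 3*√3 ≈ -3059.2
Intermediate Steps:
l(f, F) = F + f
H(h, E) = 3
x = -3
B(Z) = -3*√Z
b(S, K) = 3
M(J) = -1 + J + 3*√J (M(J) = (J - 1) - (-3)*√J = (-1 + J) + 3*√J = -1 + J + 3*√J)
-3052 - M(b(2, -4)) = -3052 - (-1 + 3 + 3*√3) = -3052 - (2 + 3*√3) = -3052 + (-2 - 3*√3) = -3054 - 3*√3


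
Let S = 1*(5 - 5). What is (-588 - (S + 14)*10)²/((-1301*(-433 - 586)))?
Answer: 529984/1325719 ≈ 0.39977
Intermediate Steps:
S = 0 (S = 1*0 = 0)
(-588 - (S + 14)*10)²/((-1301*(-433 - 586))) = (-588 - (0 + 14)*10)²/((-1301*(-433 - 586))) = (-588 - 14*10)²/((-1301*(-1019))) = (-588 - 1*140)²/1325719 = (-588 - 140)²*(1/1325719) = (-728)²*(1/1325719) = 529984*(1/1325719) = 529984/1325719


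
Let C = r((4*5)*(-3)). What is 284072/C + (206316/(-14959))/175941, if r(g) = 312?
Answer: 10384019937883/11404906149 ≈ 910.49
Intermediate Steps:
C = 312
284072/C + (206316/(-14959))/175941 = 284072/312 + (206316/(-14959))/175941 = 284072*(1/312) + (206316*(-1/14959))*(1/175941) = 35509/39 - 206316/14959*1/175941 = 35509/39 - 22924/292433491 = 10384019937883/11404906149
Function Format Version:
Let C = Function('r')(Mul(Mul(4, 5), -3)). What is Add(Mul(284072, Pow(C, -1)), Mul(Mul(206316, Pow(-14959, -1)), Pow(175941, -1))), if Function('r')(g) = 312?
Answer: Rational(10384019937883, 11404906149) ≈ 910.49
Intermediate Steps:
C = 312
Add(Mul(284072, Pow(C, -1)), Mul(Mul(206316, Pow(-14959, -1)), Pow(175941, -1))) = Add(Mul(284072, Pow(312, -1)), Mul(Mul(206316, Pow(-14959, -1)), Pow(175941, -1))) = Add(Mul(284072, Rational(1, 312)), Mul(Mul(206316, Rational(-1, 14959)), Rational(1, 175941))) = Add(Rational(35509, 39), Mul(Rational(-206316, 14959), Rational(1, 175941))) = Add(Rational(35509, 39), Rational(-22924, 292433491)) = Rational(10384019937883, 11404906149)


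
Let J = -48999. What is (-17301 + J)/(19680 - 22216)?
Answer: 16575/634 ≈ 26.144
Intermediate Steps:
(-17301 + J)/(19680 - 22216) = (-17301 - 48999)/(19680 - 22216) = -66300/(-2536) = -66300*(-1/2536) = 16575/634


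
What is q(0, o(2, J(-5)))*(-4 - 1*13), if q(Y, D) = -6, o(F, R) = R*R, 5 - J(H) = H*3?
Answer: 102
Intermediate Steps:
J(H) = 5 - 3*H (J(H) = 5 - H*3 = 5 - 3*H)
o(F, R) = R**2
q(0, o(2, J(-5)))*(-4 - 1*13) = -6*(-4 - 1*13) = -6*(-4 - 13) = -6*(-17) = 102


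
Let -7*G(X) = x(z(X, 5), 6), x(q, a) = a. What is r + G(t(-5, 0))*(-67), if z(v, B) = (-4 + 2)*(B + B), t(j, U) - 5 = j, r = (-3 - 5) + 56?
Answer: 738/7 ≈ 105.43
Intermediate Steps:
r = 48 (r = -8 + 56 = 48)
t(j, U) = 5 + j
z(v, B) = -4*B
G(X) = -6/7 (G(X) = -1/7*6 = -6/7)
r + G(t(-5, 0))*(-67) = 48 - 6/7*(-67) = 48 + 402/7 = 738/7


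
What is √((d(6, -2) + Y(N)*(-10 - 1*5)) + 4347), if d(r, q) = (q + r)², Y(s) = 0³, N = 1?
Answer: √4363 ≈ 66.053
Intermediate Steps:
Y(s) = 0
√((d(6, -2) + Y(N)*(-10 - 1*5)) + 4347) = √(((-2 + 6)² + 0*(-10 - 1*5)) + 4347) = √((4² + 0*(-10 - 5)) + 4347) = √((16 + 0*(-15)) + 4347) = √((16 + 0) + 4347) = √(16 + 4347) = √4363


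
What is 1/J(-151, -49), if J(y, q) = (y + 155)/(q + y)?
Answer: -50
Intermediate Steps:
J(y, q) = (155 + y)/(q + y)
1/J(-151, -49) = 1/((155 - 151)/(-49 - 151)) = 1/(4/(-200)) = 1/(-1/200*4) = 1/(-1/50) = -50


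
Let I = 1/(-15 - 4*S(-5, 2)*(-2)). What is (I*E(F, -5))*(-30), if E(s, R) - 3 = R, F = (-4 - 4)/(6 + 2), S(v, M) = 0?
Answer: -4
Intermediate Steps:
F = -1 (F = -8/8 = -8*1/8 = -1)
E(s, R) = 3 + R
I = -1/15 (I = 1/(-15 - 4*0*(-2)) = 1/(-15 + 0*(-2)) = 1/(-15 + 0) = 1/(-15) = -1/15 ≈ -0.066667)
(I*E(F, -5))*(-30) = -(3 - 5)/15*(-30) = -1/15*(-2)*(-30) = (2/15)*(-30) = -4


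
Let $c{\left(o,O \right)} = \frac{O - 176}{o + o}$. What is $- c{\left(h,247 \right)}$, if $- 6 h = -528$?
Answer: $- \frac{71}{176} \approx -0.40341$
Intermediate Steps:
$h = 88$ ($h = \left(- \frac{1}{6}\right) \left(-528\right) = 88$)
$c{\left(o,O \right)} = \frac{-176 + O}{2 o}$
$- c{\left(h,247 \right)} = - \frac{-176 + 247}{2 \cdot 88} = - \frac{71}{2 \cdot 88} = \left(-1\right) \frac{71}{176} = - \frac{71}{176}$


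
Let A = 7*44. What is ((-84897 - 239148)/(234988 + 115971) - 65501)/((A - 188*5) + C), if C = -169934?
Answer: 11494244752/29930836397 ≈ 0.38403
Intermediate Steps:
A = 308
((-84897 - 239148)/(234988 + 115971) - 65501)/((A - 188*5) + C) = ((-84897 - 239148)/(234988 + 115971) - 65501)/((308 - 188*5) - 169934) = (-324045/350959 - 65501)/((308 - 940) - 169934) = (-324045*1/350959 - 65501)/(-632 - 169934) = (-324045/350959 - 65501)/(-170566) = -22988489504/350959*(-1/170566) = 11494244752/29930836397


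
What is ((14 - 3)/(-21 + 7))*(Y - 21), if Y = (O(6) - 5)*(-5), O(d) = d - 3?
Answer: 121/14 ≈ 8.6429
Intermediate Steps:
O(d) = -3 + d
Y = 10 (Y = ((-3 + 6) - 5)*(-5) = (3 - 5)*(-5) = -2*(-5) = 10)
((14 - 3)/(-21 + 7))*(Y - 21) = ((14 - 3)/(-21 + 7))*(10 - 21) = (11/(-14))*(-11) = (11*(-1/14))*(-11) = -11/14*(-11) = 121/14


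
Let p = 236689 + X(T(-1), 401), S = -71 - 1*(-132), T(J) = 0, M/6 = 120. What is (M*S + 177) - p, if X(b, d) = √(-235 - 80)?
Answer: -192592 - 3*I*√35 ≈ -1.9259e+5 - 17.748*I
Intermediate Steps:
M = 720 (M = 6*120 = 720)
S = 61 (S = -71 + 132 = 61)
X(b, d) = 3*I*√35 (X(b, d) = √(-315) = 3*I*√35)
p = 236689 + 3*I*√35 ≈ 2.3669e+5 + 17.748*I
(M*S + 177) - p = (720*61 + 177) - (236689 + 3*I*√35) = (43920 + 177) + (-236689 - 3*I*√35) = 44097 + (-236689 - 3*I*√35) = -192592 - 3*I*√35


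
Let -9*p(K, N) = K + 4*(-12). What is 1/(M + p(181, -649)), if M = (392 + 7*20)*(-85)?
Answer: -9/407113 ≈ -2.2107e-5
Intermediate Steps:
p(K, N) = 16/3 - K/9 (p(K, N) = -(K + 4*(-12))/9 = -(K - 48)/9 = -(-48 + K)/9 = 16/3 - K/9)
M = -45220 (M = (392 + 140)*(-85) = 532*(-85) = -45220)
1/(M + p(181, -649)) = 1/(-45220 + (16/3 - 1/9*181)) = 1/(-45220 + (16/3 - 181/9)) = 1/(-45220 - 133/9) = 1/(-407113/9) = -9/407113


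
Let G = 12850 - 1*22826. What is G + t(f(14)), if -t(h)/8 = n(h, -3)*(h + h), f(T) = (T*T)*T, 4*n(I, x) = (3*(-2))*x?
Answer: -207544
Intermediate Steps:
n(I, x) = -3*x/2 (n(I, x) = ((3*(-2))*x)/4 = (-6*x)/4 = -3*x/2)
G = -9976 (G = 12850 - 22826 = -9976)
f(T) = T**3 (f(T) = T**2*T = T**3)
t(h) = -72*h (t(h) = -8*(-3/2*(-3))*(h + h) = -36*2*h = -72*h)
G + t(f(14)) = -9976 - 72*14**3 = -9976 - 72*2744 = -9976 - 197568 = -207544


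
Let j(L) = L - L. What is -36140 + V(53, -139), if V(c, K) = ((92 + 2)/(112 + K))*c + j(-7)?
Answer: -980762/27 ≈ -36325.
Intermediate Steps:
j(L) = 0
V(c, K) = 94*c/(112 + K) (V(c, K) = ((92 + 2)/(112 + K))*c + 0 = (94/(112 + K))*c + 0 = 94*c/(112 + K) + 0 = 94*c/(112 + K))
-36140 + V(53, -139) = -36140 + 94*53/(112 - 139) = -36140 + 94*53/(-27) = -36140 + 94*53*(-1/27) = -36140 - 4982/27 = -980762/27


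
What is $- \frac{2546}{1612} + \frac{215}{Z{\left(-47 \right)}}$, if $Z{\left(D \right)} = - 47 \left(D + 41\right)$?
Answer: $- \frac{46424}{56823} \approx -0.81699$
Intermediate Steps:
$Z{\left(D \right)} = -1927 - 47 D$ ($Z{\left(D \right)} = - 47 \left(41 + D\right) = -1927 - 47 D$)
$- \frac{2546}{1612} + \frac{215}{Z{\left(-47 \right)}} = - \frac{2546}{1612} + \frac{215}{-1927 - -2209} = \left(-2546\right) \frac{1}{1612} + \frac{215}{-1927 + 2209} = - \frac{1273}{806} + \frac{215}{282} = - \frac{46424}{56823}$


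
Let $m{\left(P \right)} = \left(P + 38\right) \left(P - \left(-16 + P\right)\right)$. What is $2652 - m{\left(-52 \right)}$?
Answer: $2876$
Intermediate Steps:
$m{\left(P \right)} = 608 + 16 P$ ($m{\left(P \right)} = \left(38 + P\right) 16 = 608 + 16 P$)
$2652 - m{\left(-52 \right)} = 2652 - \left(608 + 16 \left(-52\right)\right) = 2652 - \left(608 - 832\right) = 2652 - -224 = 2652 + 224 = 2876$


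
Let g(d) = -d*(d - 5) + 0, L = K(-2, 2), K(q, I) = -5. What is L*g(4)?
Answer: -20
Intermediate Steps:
L = -5
g(d) = -d*(-5 + d) (g(d) = -d*(-5 + d) + 0 = -d*(-5 + d))
L*g(4) = -20*(5 - 1*4) = -20*(5 - 4) = -20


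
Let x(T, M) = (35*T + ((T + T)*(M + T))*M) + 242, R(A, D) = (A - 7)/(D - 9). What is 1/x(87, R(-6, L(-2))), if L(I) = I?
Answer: 121/2591867 ≈ 4.6685e-5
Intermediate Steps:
R(A, D) = (-7 + A)/(-9 + D)
x(T, M) = 242 + 35*T + 2*M*T*(M + T) (x(T, M) = (35*T + ((2*T)*(M + T))*M) + 242 = (35*T + (2*T*(M + T))*M) + 242 = (35*T + 2*M*T*(M + T)) + 242 = 242 + 35*T + 2*M*T*(M + T))
1/x(87, R(-6, L(-2))) = 1/(242 + 35*87 + 2*((-7 - 6)/(-9 - 2))*87² + 2*87*((-7 - 6)/(-9 - 2))²) = 1/(242 + 3045 + 2*(-13/(-11))*7569 + 2*87*(-13/(-11))²) = 1/(242 + 3045 + 2*(-1/11*(-13))*7569 + 2*87*(-1/11*(-13))²) = 1/(242 + 3045 + 2*(13/11)*7569 + 2*87*(13/11)²) = 1/(242 + 3045 + 196794/11 + 2*87*(169/121)) = 1/(242 + 3045 + 196794/11 + 29406/121) = 1/(2591867/121) = 121/2591867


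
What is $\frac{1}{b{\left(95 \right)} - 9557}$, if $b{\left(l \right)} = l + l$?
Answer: $- \frac{1}{9367} \approx -0.00010676$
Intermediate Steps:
$b{\left(l \right)} = 2 l$
$\frac{1}{b{\left(95 \right)} - 9557} = \frac{1}{2 \cdot 95 - 9557} = \frac{1}{190 - 9557} = \frac{1}{-9367} = - \frac{1}{9367}$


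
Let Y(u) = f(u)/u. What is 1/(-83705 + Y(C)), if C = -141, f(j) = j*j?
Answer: -1/83846 ≈ -1.1927e-5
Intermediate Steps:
f(j) = j²
Y(u) = u (Y(u) = u²/u = u)
1/(-83705 + Y(C)) = 1/(-83705 - 141) = 1/(-83846) = -1/83846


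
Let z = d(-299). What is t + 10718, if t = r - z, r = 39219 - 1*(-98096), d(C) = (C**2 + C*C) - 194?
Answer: -30575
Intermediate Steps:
d(C) = -194 + 2*C**2 (d(C) = (C**2 + C**2) - 194 = 2*C**2 - 194 = -194 + 2*C**2)
r = 137315 (r = 39219 + 98096 = 137315)
z = 178608 (z = -194 + 2*(-299)**2 = -194 + 2*89401 = -194 + 178802 = 178608)
t = -41293 (t = 137315 - 1*178608 = 137315 - 178608 = -41293)
t + 10718 = -41293 + 10718 = -30575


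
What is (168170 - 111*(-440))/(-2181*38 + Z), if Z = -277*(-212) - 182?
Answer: -108505/12168 ≈ -8.9172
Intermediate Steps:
Z = 58542 (Z = 58724 - 182 = 58542)
(168170 - 111*(-440))/(-2181*38 + Z) = (168170 - 111*(-440))/(-2181*38 + 58542) = (168170 + 48840)/(-82878 + 58542) = 217010/(-24336) = 217010*(-1/24336) = -108505/12168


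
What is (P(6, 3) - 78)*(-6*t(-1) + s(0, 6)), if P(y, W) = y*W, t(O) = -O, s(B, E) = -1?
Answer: 420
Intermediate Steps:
P(y, W) = W*y
(P(6, 3) - 78)*(-6*t(-1) + s(0, 6)) = (3*6 - 78)*(-(-6)*(-1) - 1) = (18 - 78)*(-6*1 - 1) = -60*(-6 - 1) = -60*(-7) = 420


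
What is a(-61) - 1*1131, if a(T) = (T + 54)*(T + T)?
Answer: -277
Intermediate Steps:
a(T) = 2*T*(54 + T) (a(T) = (54 + T)*(2*T) = 2*T*(54 + T))
a(-61) - 1*1131 = 2*(-61)*(54 - 61) - 1*1131 = 2*(-61)*(-7) - 1131 = 854 - 1131 = -277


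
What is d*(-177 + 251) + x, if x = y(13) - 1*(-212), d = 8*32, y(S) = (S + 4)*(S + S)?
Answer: 19598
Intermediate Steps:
y(S) = 2*S*(4 + S) (y(S) = (4 + S)*(2*S) = 2*S*(4 + S))
d = 256
x = 654 (x = 2*13*(4 + 13) - 1*(-212) = 2*13*17 + 212 = 442 + 212 = 654)
d*(-177 + 251) + x = 256*(-177 + 251) + 654 = 256*74 + 654 = 18944 + 654 = 19598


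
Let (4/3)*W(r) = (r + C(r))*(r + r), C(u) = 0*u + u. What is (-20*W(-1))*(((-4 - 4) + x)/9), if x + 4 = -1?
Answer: 260/3 ≈ 86.667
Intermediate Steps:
x = -5 (x = -4 - 1 = -5)
C(u) = u (C(u) = 0 + u = u)
W(r) = 3*r² (W(r) = 3*((r + r)*(r + r))/4 = 3*((2*r)*(2*r))/4 = 3*(4*r²)/4 = 3*r²)
(-20*W(-1))*(((-4 - 4) + x)/9) = (-60*(-1)²)*(((-4 - 4) - 5)/9) = (-60)*((-8 - 5)*(⅑)) = (-20*3)*(-13*⅑) = -60*(-13/9) = 260/3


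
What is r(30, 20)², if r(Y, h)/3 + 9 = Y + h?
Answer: 15129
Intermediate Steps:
r(Y, h) = -27 + 3*Y + 3*h (r(Y, h) = -27 + 3*(Y + h) = -27 + (3*Y + 3*h) = -27 + 3*Y + 3*h)
r(30, 20)² = (-27 + 3*30 + 3*20)² = (-27 + 90 + 60)² = 123² = 15129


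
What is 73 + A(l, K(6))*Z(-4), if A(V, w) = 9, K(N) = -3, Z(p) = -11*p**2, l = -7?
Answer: -1511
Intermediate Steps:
73 + A(l, K(6))*Z(-4) = 73 + 9*(-11*(-4)**2) = 73 + 9*(-11*16) = 73 + 9*(-176) = 73 - 1584 = -1511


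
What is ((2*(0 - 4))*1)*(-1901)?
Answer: 15208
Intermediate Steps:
((2*(0 - 4))*1)*(-1901) = ((2*(-4))*1)*(-1901) = -8*1*(-1901) = -8*(-1901) = 15208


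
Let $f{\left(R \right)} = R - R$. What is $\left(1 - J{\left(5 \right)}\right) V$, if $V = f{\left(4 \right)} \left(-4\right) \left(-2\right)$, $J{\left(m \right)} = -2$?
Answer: $0$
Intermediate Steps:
$f{\left(R \right)} = 0$
$V = 0$ ($V = 0 \left(-4\right) \left(-2\right) = 0 \left(-2\right) = 0$)
$\left(1 - J{\left(5 \right)}\right) V = \left(1 - -2\right) 0 = \left(1 + 2\right) 0 = 3 \cdot 0 = 0$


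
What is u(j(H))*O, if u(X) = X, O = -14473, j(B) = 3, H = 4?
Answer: -43419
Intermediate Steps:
u(j(H))*O = 3*(-14473) = -43419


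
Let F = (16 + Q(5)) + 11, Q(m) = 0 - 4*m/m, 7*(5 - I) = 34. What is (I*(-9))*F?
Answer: -207/7 ≈ -29.571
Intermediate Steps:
I = 1/7 (I = 5 - 1/7*34 = 5 - 34/7 = 1/7 ≈ 0.14286)
Q(m) = -4 (Q(m) = 0 - 4*1 = 0 - 4 = -4)
F = 23 (F = (16 - 4) + 11 = 12 + 11 = 23)
(I*(-9))*F = ((1/7)*(-9))*23 = -9/7*23 = -207/7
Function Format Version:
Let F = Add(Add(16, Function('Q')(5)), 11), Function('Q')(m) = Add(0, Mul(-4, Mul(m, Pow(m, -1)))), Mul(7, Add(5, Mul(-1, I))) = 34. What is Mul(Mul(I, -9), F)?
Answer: Rational(-207, 7) ≈ -29.571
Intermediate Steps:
I = Rational(1, 7) (I = Add(5, Mul(Rational(-1, 7), 34)) = Add(5, Rational(-34, 7)) = Rational(1, 7) ≈ 0.14286)
Function('Q')(m) = -4 (Function('Q')(m) = Add(0, Mul(-4, 1)) = Add(0, -4) = -4)
F = 23 (F = Add(Add(16, -4), 11) = Add(12, 11) = 23)
Mul(Mul(I, -9), F) = Mul(Mul(Rational(1, 7), -9), 23) = Mul(Rational(-9, 7), 23) = Rational(-207, 7)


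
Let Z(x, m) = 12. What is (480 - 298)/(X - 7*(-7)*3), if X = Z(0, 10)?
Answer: 182/159 ≈ 1.1447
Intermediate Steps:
X = 12
(480 - 298)/(X - 7*(-7)*3) = (480 - 298)/(12 - 7*(-7)*3) = 182/(12 + 49*3) = 182/(12 + 147) = 182/159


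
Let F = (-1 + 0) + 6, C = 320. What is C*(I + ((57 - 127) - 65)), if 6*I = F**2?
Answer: -125600/3 ≈ -41867.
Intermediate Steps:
F = 5 (F = -1 + 6 = 5)
I = 25/6 (I = (1/6)*5**2 = (1/6)*25 = 25/6 ≈ 4.1667)
C*(I + ((57 - 127) - 65)) = 320*(25/6 + ((57 - 127) - 65)) = 320*(25/6 + (-70 - 65)) = 320*(25/6 - 135) = 320*(-785/6) = -125600/3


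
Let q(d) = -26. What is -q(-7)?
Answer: 26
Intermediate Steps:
-q(-7) = -1*(-26) = 26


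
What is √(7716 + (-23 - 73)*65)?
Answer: 6*√41 ≈ 38.419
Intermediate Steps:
√(7716 + (-23 - 73)*65) = √(7716 - 96*65) = √(7716 - 6240) = √1476 = 6*√41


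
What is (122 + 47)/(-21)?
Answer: -169/21 ≈ -8.0476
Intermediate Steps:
(122 + 47)/(-21) = -1/21*169 = -169/21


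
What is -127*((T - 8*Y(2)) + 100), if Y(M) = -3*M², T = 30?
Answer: -28702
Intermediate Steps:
-127*((T - 8*Y(2)) + 100) = -127*((30 - 8*(-3*2²)) + 100) = -127*((30 - 8*(-3*4)) + 100) = -127*((30 - 8*(-12)) + 100) = -127*((30 - 1*(-96)) + 100) = -127*((30 + 96) + 100) = -127*(126 + 100) = -127*226 = -28702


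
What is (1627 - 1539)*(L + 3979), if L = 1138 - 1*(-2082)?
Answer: 633512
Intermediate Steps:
L = 3220 (L = 1138 + 2082 = 3220)
(1627 - 1539)*(L + 3979) = (1627 - 1539)*(3220 + 3979) = 88*7199 = 633512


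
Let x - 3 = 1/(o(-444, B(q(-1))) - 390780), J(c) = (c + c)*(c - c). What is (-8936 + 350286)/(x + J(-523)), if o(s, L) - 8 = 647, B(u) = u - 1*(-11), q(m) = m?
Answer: 66584584375/585187 ≈ 1.1378e+5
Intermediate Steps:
B(u) = 11 + u (B(u) = u + 11 = 11 + u)
o(s, L) = 655 (o(s, L) = 8 + 647 = 655)
J(c) = 0 (J(c) = (2*c)*0 = 0)
x = 1170374/390125 (x = 3 + 1/(655 - 390780) = 3 + 1/(-390125) = 3 - 1/390125 = 1170374/390125 ≈ 3.0000)
(-8936 + 350286)/(x + J(-523)) = (-8936 + 350286)/(1170374/390125 + 0) = 341350/(1170374/390125) = 341350*(390125/1170374) = 66584584375/585187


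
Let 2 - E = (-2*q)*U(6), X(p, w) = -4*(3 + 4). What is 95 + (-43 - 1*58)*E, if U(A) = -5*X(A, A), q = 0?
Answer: -107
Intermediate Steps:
X(p, w) = -28 (X(p, w) = -4*7 = -28)
U(A) = 140 (U(A) = -5*(-28) = 140)
E = 2 (E = 2 - (-2*0)*140 = 2 - 0*140 = 2 - 1*0 = 2 + 0 = 2)
95 + (-43 - 1*58)*E = 95 + (-43 - 1*58)*2 = 95 + (-43 - 58)*2 = 95 - 101*2 = 95 - 202 = -107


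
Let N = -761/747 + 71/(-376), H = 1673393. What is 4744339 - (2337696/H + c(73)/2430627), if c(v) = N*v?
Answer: 5420012623309122866788261/1142417145823942392 ≈ 4.7443e+6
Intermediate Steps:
N = -339173/280872 (N = -761*1/747 + 71*(-1/376) = -761/747 - 71/376 = -339173/280872 ≈ -1.2076)
c(v) = -339173*v/280872
4744339 - (2337696/H + c(73)/2430627) = 4744339 - (2337696/1673393 - 339173/280872*73/2430627) = 4744339 - (2337696*(1/1673393) - 24759629/280872*1/2430627) = 4744339 - (2337696/1673393 - 24759629/682695066744) = 4744339 - 1*1595892094157330627/1142417145823942392 = 4744339 - 1595892094157330627/1142417145823942392 = 5420012623309122866788261/1142417145823942392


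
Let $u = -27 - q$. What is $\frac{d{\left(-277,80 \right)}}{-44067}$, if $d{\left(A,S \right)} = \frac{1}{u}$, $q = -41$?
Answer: $- \frac{1}{616938} \approx -1.6209 \cdot 10^{-6}$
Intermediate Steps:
$u = 14$ ($u = -27 - -41 = -27 + 41 = 14$)
$d{\left(A,S \right)} = \frac{1}{14}$
$\frac{d{\left(-277,80 \right)}}{-44067} = \frac{1}{14 \left(-44067\right)} = \frac{1}{14} \left(- \frac{1}{44067}\right) = - \frac{1}{616938}$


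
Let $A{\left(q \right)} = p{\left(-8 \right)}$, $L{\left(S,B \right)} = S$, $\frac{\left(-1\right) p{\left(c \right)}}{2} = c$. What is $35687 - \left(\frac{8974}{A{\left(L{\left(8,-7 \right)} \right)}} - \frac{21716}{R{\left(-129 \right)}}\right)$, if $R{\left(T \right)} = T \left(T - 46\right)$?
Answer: $\frac{6343951903}{180600} \approx 35127.0$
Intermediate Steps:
$p{\left(c \right)} = - 2 c$
$R{\left(T \right)} = T \left(-46 + T\right)$
$A{\left(q \right)} = 16$ ($A{\left(q \right)} = \left(-2\right) \left(-8\right) = 16$)
$35687 - \left(\frac{8974}{A{\left(L{\left(8,-7 \right)} \right)}} - \frac{21716}{R{\left(-129 \right)}}\right) = 35687 - \left(\frac{8974}{16} - \frac{21716}{\left(-129\right) \left(-46 - 129\right)}\right) = 35687 - \left(8974 \cdot \frac{1}{16} - \frac{21716}{\left(-129\right) \left(-175\right)}\right) = 35687 - \left(\frac{4487}{8} - \frac{21716}{22575}\right) = 35687 - \frac{101120297}{180600} = \frac{6343951903}{180600}$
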